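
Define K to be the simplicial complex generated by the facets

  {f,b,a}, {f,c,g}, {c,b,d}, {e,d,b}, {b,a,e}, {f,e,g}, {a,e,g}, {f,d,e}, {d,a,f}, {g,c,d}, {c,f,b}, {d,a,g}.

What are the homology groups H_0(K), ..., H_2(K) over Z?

We work with the vertex ordering a < b < c < d < e < f < g. The simplices of K, each written with vertices in increasing order, are:

  0-simplices (7): a, b, c, d, e, f, g
  1-simplices (18): ab, ad, ae, af, ag, bc, bd, be, bf, cd, cf, cg, de, df, dg, ef, eg, fg
  2-simplices (12): abe, abf, adf, adg, aeg, bcd, bcf, bde, cdg, cfg, def, efg

so the chain groups are C_0 ≅ Z^7, C_1 ≅ Z^18, C_2 ≅ Z^12.

Boundary ∂_1: C_1 → C_0 sends each edge [p,q] (with p < q) to q − p.
The 7×18 boundary matrix has rank 6 and Smith normal form diag(1,1,1,1,1,1).

Boundary ∂_2: C_2 → C_1 maps a triangle to the signed sum of its edges. For instance
  ∂efg = fg − eg + ef,
  ∂adg = dg − ag + ad.
The 18×12 boundary matrix has rank 12 and Smith normal form diag(1,1,1,1,1,1,1,1,1,1,1,2).

From H_k ≅ ker(∂_k) / im(∂_{k+1}) we obtain:

  H_0: rank C_0 − rank ∂_1 = 7 − 6 = 1, and the invariant factors of ∂_1 are all 1, so H_0 = Z.
  H_1: rank ker ∂_1 − rank ∂_2 = (18 − 6) − 12 = 0, and ∂_2 has invariant factor 2 > 1, so H_1 = Z/2.
  H_2: rank ker ∂_2 − rank ∂_3 = (12 − 12) − 0 = 0, and there is no ∂_3, so H_2 = 0.

H_0 ≅ Z,  H_1 ≅ Z/2,  H_2 = 0.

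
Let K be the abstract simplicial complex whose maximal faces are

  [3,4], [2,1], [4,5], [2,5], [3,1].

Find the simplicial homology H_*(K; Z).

K has 5 vertices, 5 edges.
rank ∂_0 = 0, rank ∂_1 = 4 ⇒ b_0 = 5 − 0 − 4 = 1; all invariant factors of ∂_1 are 1 so no torsion. So H_0 ≅ Z.
rank ∂_1 = 4, rank ∂_2 = 0 ⇒ b_1 = 5 − 4 − 0 = 1. So H_1 ≅ Z.

H_0 = Z,  H_1 = Z.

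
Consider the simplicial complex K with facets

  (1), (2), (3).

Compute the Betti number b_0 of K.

Order the vertices as 1 < 2 < 3. Listing each simplex with vertices in this order, K has dimension 0 with simplices:

  0-simplices (3): [1], [2], [3]

so the chain groups are C_0 ≅ Z^3.

Now H_k = ker ∂_k / im ∂_{k+1}, so:

  H_0: rank C_0 − rank ∂_1 = 3 − 0 = 3, and there is no ∂_1, so H_0 ≅ Z^3.

Hence the Betti numbers are b_0 = 3.

b_0 = 3.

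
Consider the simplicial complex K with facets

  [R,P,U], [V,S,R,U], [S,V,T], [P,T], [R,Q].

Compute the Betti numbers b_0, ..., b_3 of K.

b_0 = 1, b_1 = 1, b_2 = 0, b_3 = 0.

We work with the vertex ordering P < Q < R < S < T < U < V. The simplices of K, each written with vertices in increasing order, are:

  0-simplices (7): P, Q, R, S, T, U, V
  1-simplices (12): PR, PT, PU, QR, RS, RU, RV, ST, SU, SV, TV, UV
  2-simplices (6): PRU, RSU, RSV, RUV, STV, SUV
  3-simplices (1): RSUV

Hence C_0 ≅ Z^7, C_1 ≅ Z^12, C_2 ≅ Z^6, C_3 ≅ Z^1.

Boundary ∂_1: C_1 → C_0 sends each edge [p,q] (with p < q) to q − p.
The 7×12 boundary matrix has rank 6 and Smith normal form diag(1,1,1,1,1,1).

Boundary ∂_2: C_2 → C_1 acts by ∂[p,q,r] = [q,r] − [p,r] + [p,q]. For instance
  ∂RUV = UV − RV + RU,
  ∂RSV = SV − RV + RS.
The 12×6 boundary matrix has rank 5 and Smith normal form diag(1,1,1,1,1).

∂_3: C_3 → C_2 sends each 3-simplex σ to the alternating sum Σ_i (−1)^i (σ with its i-th vertex removed). For instance
  ∂RSUV = SUV − RUV + RSV − RSU.
As a 6×1 matrix over Z this has rank 1, with invariant factors (1).

Reading off H_k = ker ∂_k / im ∂_{k+1}:

  H_0: rank C_0 − rank ∂_1 = 7 − 6 = 1, and the invariant factors of ∂_1 are all 1, so H_0 ≅ Z.
  H_1: rank ker ∂_1 − rank ∂_2 = (12 − 6) − 5 = 1, and the invariant factors of ∂_2 are all 1, so H_1 ≅ Z.
  H_2: rank ker ∂_2 − rank ∂_3 = (6 − 5) − 1 = 0, and the invariant factors of ∂_3 are all 1, so H_2 ≅ 0.
  H_3: rank ker ∂_3 − rank ∂_4 = (1 − 1) − 0 = 0, and there is no ∂_4, so H_3 ≅ 0.

As a check, the Euler characteristic is 7 − 12 + 6 − 1 = 0, which agrees with 1 − 1 + 0 − 0 = 0.

Hence the Betti numbers are b_0 = 1, b_1 = 1, b_2 = 0, b_3 = 0.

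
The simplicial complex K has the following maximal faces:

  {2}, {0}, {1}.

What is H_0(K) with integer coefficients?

H_0 ≅ Z^3.

Take the total order 0 < 1 < 2 on the vertex set. Then K (dimension 0) consists of the simplices:

  0-simplices (3): [0], [1], [2]

Hence C_0 ≅ Z^3.

Reading off H_k = ker ∂_k / im ∂_{k+1}:

  H_0: rank C_0 − rank ∂_1 = 3 − 0 = 3, and there is no ∂_1, so H_0 = Z^3.

(K is a triangulation of a set of 3 points.)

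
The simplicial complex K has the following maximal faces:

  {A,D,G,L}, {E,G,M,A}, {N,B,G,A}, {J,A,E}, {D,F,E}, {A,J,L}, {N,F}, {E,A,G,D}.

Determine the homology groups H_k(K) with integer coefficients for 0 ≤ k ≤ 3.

H_0 = Z,  H_1 = Z,  H_2 = 0,  H_3 = 0.

We work with the vertex ordering A < B < D < E < F < G < J < L < M < N. The simplices of K, each written with vertices in increasing order, are:

  0-simplices (10): A, B, D, E, F, G, J, L, M, N
  1-simplices (23): AB, AD, AE, AG, AJ, AL, AM, AN, BG, BN, DE, DF, DG, DL, EF, EG, EJ, EM, FN, GL, GM, GN, JL
  2-simplices (17): ABG, ABN, ADE, ADG, ADL, AEG, AEJ, AEM, AGL, AGM, AGN, AJL, BGN, DEF, DEG, DGL, EGM
  3-simplices (4): ABGN, ADEG, ADGL, AEGM

giving chain groups C_0 ≅ Z^10, C_1 ≅ Z^23, C_2 ≅ Z^17, C_3 ≅ Z^4.

Boundary ∂_1: C_1 → C_0 maps an edge to its endpoints' difference, ∂[p,q] = q − p. For instance
  ∂DF = F − D.
As a 10×23 matrix over Z this has rank 9, with invariant factors (1,1,1,1,1,1,1,1,1).

The boundary map ∂_2: C_2 → C_1 maps a triangle to the signed sum of its edges. For instance
  ∂DEG = EG − DG + DE,
  ∂EGM = GM − EM + EG.
The 23×17 boundary matrix has rank 13 and Smith normal form diag(1,1,1,1,1,1,1,1,1,1,1,1,1).

∂_3: C_3 → C_2 sends each 3-simplex σ to the alternating sum Σ_i (−1)^i (σ with its i-th vertex removed). For instance
  ∂AEGM = EGM − AGM + AEM − AEG,
  ∂ABGN = BGN − AGN + ABN − ABG.
As a 17×4 matrix over Z this has rank 4, with invariant factors (1,1,1,1).

Reading off H_k = ker ∂_k / im ∂_{k+1}:

  H_0: rank C_0 − rank ∂_1 = 10 − 9 = 1, and the invariant factors of ∂_1 are all 1, so H_0 ≅ Z.
  H_1: rank ker ∂_1 − rank ∂_2 = (23 − 9) − 13 = 1, and the invariant factors of ∂_2 are all 1, so H_1 ≅ Z.
  H_2: rank ker ∂_2 − rank ∂_3 = (17 − 13) − 4 = 0, and the invariant factors of ∂_3 are all 1, so H_2 ≅ 0.
  H_3: rank ker ∂_3 − rank ∂_4 = (4 − 4) − 0 = 0, and there is no ∂_4, so H_3 ≅ 0.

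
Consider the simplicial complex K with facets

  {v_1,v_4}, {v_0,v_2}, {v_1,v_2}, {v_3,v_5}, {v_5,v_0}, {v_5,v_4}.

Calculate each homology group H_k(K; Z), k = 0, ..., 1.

H_0 = Z,  H_1 = Z.

Order the vertices as v_0 < v_1 < v_2 < v_3 < v_4 < v_5. Listing each simplex with vertices in this order, K has dimension 1 with simplices:

  0-simplices (6): [v_0], [v_1], [v_2], [v_3], [v_4], [v_5]
  1-simplices (6): [v_0,v_2], [v_0,v_5], [v_1,v_2], [v_1,v_4], [v_3,v_5], [v_4,v_5]

giving chain groups C_0 ≅ Z^6, C_1 ≅ Z^6.

The boundary map ∂_1: C_1 → C_0 is given by ∂[p,q] = [q] − [p]. For instance
  ∂[v_1,v_4] = [v_4] − [v_1].
The resulting 6×6 matrix has rank 5, and its Smith normal form has invariant factors (1,1,1,1,1).

Reading off H_k = ker ∂_k / im ∂_{k+1}:

  H_0: rank C_0 − rank ∂_1 = 6 − 5 = 1, and the invariant factors of ∂_1 are all 1, so H_0 = Z.
  H_1: rank ker ∂_1 − rank ∂_2 = (6 − 5) − 0 = 1, and there is no ∂_2, so H_1 = Z.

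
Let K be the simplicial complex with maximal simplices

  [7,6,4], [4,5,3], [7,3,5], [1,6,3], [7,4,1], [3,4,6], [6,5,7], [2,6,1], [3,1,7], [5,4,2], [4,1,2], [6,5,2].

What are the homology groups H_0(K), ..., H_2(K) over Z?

We work with the vertex ordering 1 < 2 < 3 < 4 < 5 < 6 < 7. The simplices of K, each written with vertices in increasing order, are:

  0-simplices (7): [1], [2], [3], [4], [5], [6], [7]
  1-simplices (18): [1,2], [1,3], [1,4], [1,6], [1,7], [2,4], [2,5], [2,6], [3,4], [3,5], [3,6], [3,7], [4,5], [4,6], [4,7], [5,6], [5,7], [6,7]
  2-simplices (12): [1,2,4], [1,2,6], [1,3,6], [1,3,7], [1,4,7], [2,4,5], [2,5,6], [3,4,5], [3,4,6], [3,5,7], [4,6,7], [5,6,7]

Hence C_0 ≅ Z^7, C_1 ≅ Z^18, C_2 ≅ Z^12.

The boundary map ∂_1: C_1 → C_0 is given by ∂[p,q] = [q] − [p].
The 7×18 boundary matrix has rank 6 and Smith normal form diag(1,1,1,1,1,1).

Boundary ∂_2: C_2 → C_1 sends each 2-simplex [p,q,r] to [q,r] − [p,r] + [p,q]. For instance
  ∂[1,2,4] = [2,4] − [1,4] + [1,2],
  ∂[5,6,7] = [6,7] − [5,7] + [5,6].
The resulting 18×12 matrix has rank 12, and its Smith normal form has invariant factors (1,1,1,1,1,1,1,1,1,1,1,2).

Reading off H_k = ker ∂_k / im ∂_{k+1}:

  H_0: rank C_0 − rank ∂_1 = 7 − 6 = 1, and the invariant factors of ∂_1 are all 1, so H_0 = Z.
  H_1: rank ker ∂_1 − rank ∂_2 = (18 − 6) − 12 = 0, and ∂_2 has invariant factor 2 > 1, so H_1 = Z/2.
  H_2: rank ker ∂_2 − rank ∂_3 = (12 − 12) − 0 = 0, and there is no ∂_3, so H_2 = 0.

As a check, the Euler characteristic is 7 − 18 + 12 = 1, which agrees with 1 − 0 + 0 = 1.
(K is a triangulation of the real projective plane RP^2.)

H_0 = Z,  H_1 = Z/2,  H_2 = 0.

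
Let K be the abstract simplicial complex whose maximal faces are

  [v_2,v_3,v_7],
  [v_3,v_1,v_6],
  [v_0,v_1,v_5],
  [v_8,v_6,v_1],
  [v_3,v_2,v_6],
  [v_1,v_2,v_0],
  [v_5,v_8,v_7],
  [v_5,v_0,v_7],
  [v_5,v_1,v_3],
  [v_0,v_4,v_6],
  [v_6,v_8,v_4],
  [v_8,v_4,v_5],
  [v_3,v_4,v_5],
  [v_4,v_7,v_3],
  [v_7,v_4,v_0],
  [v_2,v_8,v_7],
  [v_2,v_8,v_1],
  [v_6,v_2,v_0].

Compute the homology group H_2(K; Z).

H_2 = 0.

K has 9 vertices, 27 edges, 18 triangles.
rank ∂_2 = 18, rank ∂_3 = 0 ⇒ b_2 = 18 − 18 − 0 = 0. So H_2 = 0.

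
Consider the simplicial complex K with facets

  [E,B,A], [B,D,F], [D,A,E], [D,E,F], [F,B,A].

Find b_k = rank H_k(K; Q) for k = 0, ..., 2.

b_0 = 1, b_1 = 1, b_2 = 0.

We work with the vertex ordering A < B < D < E < F. The simplices of K, each written with vertices in increasing order, are:

  0-simplices (5): A, B, D, E, F
  1-simplices (10): AB, AD, AE, AF, BD, BE, BF, DE, DF, EF
  2-simplices (5): ABE, ABF, ADE, BDF, DEF

giving chain groups C_0 ≅ Z^5, C_1 ≅ Z^10, C_2 ≅ Z^5.

Boundary ∂_1: C_1 → C_0 is given by ∂[p,q] = [q] − [p].
The resulting 5×10 matrix has rank 4, and its Smith normal form has invariant factors (1,1,1,1).

Boundary ∂_2: C_2 → C_1 maps a triangle to the signed sum of its edges. For instance
  ∂ADE = DE − AE + AD,
  ∂ABE = BE − AE + AB.
The resulting 10×5 matrix has rank 5, and its Smith normal form has invariant factors (1,1,1,1,1).

Now H_k = ker ∂_k / im ∂_{k+1}, so:

  H_0: rank C_0 − rank ∂_1 = 5 − 4 = 1, and the invariant factors of ∂_1 are all 1, so H_0 ≅ Z.
  H_1: rank ker ∂_1 − rank ∂_2 = (10 − 4) − 5 = 1, and the invariant factors of ∂_2 are all 1, so H_1 ≅ Z.
  H_2: rank ker ∂_2 − rank ∂_3 = (5 − 5) − 0 = 0, and there is no ∂_3, so H_2 ≅ 0.

As a check, the Euler characteristic is 5 − 10 + 5 = 0, which agrees with 1 − 1 + 0 = 0.

Hence the Betti numbers are b_0 = 1, b_1 = 1, b_2 = 0.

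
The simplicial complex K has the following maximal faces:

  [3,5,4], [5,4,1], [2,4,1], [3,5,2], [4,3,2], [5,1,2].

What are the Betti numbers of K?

b_0 = 1, b_1 = 0, b_2 = 1.

Take the total order 1 < 2 < 3 < 4 < 5 on the vertex set. Then K (dimension 2) consists of the simplices:

  0-simplices (5): [1], [2], [3], [4], [5]
  1-simplices (9): [1,2], [1,4], [1,5], [2,3], [2,4], [2,5], [3,4], [3,5], [4,5]
  2-simplices (6): [1,2,4], [1,2,5], [1,4,5], [2,3,4], [2,3,5], [3,4,5]

so the chain groups are C_0 ≅ Z^5, C_1 ≅ Z^9, C_2 ≅ Z^6.

The boundary map ∂_1: C_1 → C_0 sends each edge [p,q] (with p < q) to q − p. For instance
  ∂[1,5] = [5] − [1].
This gives a 5×9 integer matrix of rank 4; reducing to Smith normal form yields diagonal entries (1,1,1,1).

The boundary map ∂_2: C_2 → C_1 sends each 2-simplex [p,q,r] to [q,r] − [p,r] + [p,q]. For instance
  ∂[2,3,5] = [3,5] − [2,5] + [2,3],
  ∂[1,2,5] = [2,5] − [1,5] + [1,2].
The 9×6 boundary matrix has rank 5 and Smith normal form diag(1,1,1,1,1).

Now H_k = ker ∂_k / im ∂_{k+1}, so:

  H_0: rank C_0 − rank ∂_1 = 5 − 4 = 1, and the invariant factors of ∂_1 are all 1, so H_0 ≅ Z.
  H_1: rank ker ∂_1 − rank ∂_2 = (9 − 4) − 5 = 0, and the invariant factors of ∂_2 are all 1, so H_1 ≅ 0.
  H_2: rank ker ∂_2 − rank ∂_3 = (6 − 5) − 0 = 1, and there is no ∂_3, so H_2 ≅ Z.

As a check, the Euler characteristic is 5 − 9 + 6 = 2, which agrees with 1 − 0 + 1 = 2.

Hence the Betti numbers are b_0 = 1, b_1 = 0, b_2 = 1.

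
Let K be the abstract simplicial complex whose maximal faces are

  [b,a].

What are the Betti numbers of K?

We work with the vertex ordering a < b. The simplices of K, each written with vertices in increasing order, are:

  0-simplices (2): a, b
  1-simplices (1): ab

giving chain groups C_0 ≅ Z^2, C_1 ≅ Z^1.

The boundary map ∂_1: C_1 → C_0 sends each edge [p,q] (with p < q) to q − p. For instance
  ∂ab = b − a.
The 2×1 boundary matrix has rank 1 and Smith normal form diag(1).

Now H_k = ker ∂_k / im ∂_{k+1}, so:

  H_0: rank C_0 − rank ∂_1 = 2 − 1 = 1, and the invariant factors of ∂_1 are all 1, so H_0 = Z.
  H_1: rank ker ∂_1 − rank ∂_2 = (1 − 1) − 0 = 0, and there is no ∂_2, so H_1 = 0.

As a check, the Euler characteristic is 2 − 1 = 1, which agrees with 1 − 0 = 1.

Hence the Betti numbers are b_0 = 1, b_1 = 0.

b_0 = 1, b_1 = 0.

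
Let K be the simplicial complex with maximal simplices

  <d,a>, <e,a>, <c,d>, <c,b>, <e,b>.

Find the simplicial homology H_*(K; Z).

Fix the vertex order a < b < c < d < e and write every simplex with vertices in increasing order. Then dim K = 1 and the simplices of K are:

  0-simplices (5): a, b, c, d, e
  1-simplices (5): ad, ae, bc, be, cd

Hence C_0 ≅ Z^5, C_1 ≅ Z^5.

The boundary map ∂_1: C_1 → C_0 sends each edge [p,q] (with p < q) to q − p.
The resulting 5×5 matrix has rank 4, and its Smith normal form has invariant factors (1,1,1,1).

Reading off H_k = ker ∂_k / im ∂_{k+1}:

  H_0: rank C_0 − rank ∂_1 = 5 − 4 = 1, and the invariant factors of ∂_1 are all 1, so H_0 ≅ Z.
  H_1: rank ker ∂_1 − rank ∂_2 = (5 − 4) − 0 = 1, and there is no ∂_2, so H_1 ≅ Z.

As a check, the Euler characteristic is 5 − 5 = 0, which agrees with 1 − 1 = 0.

H_0 = Z,  H_1 = Z.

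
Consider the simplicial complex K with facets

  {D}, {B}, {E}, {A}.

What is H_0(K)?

Fix the vertex order A < B < D < E and write every simplex with vertices in increasing order. Then dim K = 0 and the simplices of K are:

  0-simplices (4): A, B, D, E

Hence C_0 ≅ Z^4.

Computing H_k = (kernel of ∂_k) / (image of ∂_{k+1}):

  H_0: rank C_0 − rank ∂_1 = 4 − 0 = 4, and there is no ∂_1, so H_0 ≅ Z^4.

(K is a triangulation of a set of 4 points.)

H_0 = Z^4.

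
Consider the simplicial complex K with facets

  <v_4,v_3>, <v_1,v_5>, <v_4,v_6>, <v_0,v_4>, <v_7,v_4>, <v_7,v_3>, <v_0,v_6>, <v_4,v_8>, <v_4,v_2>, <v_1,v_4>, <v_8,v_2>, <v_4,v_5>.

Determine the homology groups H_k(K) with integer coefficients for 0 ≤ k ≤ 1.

H_0 ≅ Z,  H_1 ≅ Z^4.

K has 9 vertices, 12 edges.
rank ∂_0 = 0, rank ∂_1 = 8 ⇒ b_0 = 9 − 0 − 8 = 1; all invariant factors of ∂_1 are 1 so no torsion. So H_0 = Z.
rank ∂_1 = 8, rank ∂_2 = 0 ⇒ b_1 = 12 − 8 − 0 = 4. So H_1 = Z^4.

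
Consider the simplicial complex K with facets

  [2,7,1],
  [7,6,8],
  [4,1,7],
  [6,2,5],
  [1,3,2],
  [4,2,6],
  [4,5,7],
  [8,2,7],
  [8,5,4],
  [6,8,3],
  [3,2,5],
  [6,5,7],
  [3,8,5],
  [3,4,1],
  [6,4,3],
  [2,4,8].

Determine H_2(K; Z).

We work with the vertex ordering 1 < 2 < 3 < 4 < 5 < 6 < 7 < 8. The simplices of K, each written with vertices in increasing order, are:

  0-simplices (8): [1], [2], [3], [4], [5], [6], [7], [8]
  1-simplices (24): (24 of them)
  2-simplices (16): [1,2,3], [1,2,7], [1,3,4], [1,4,7], [2,3,5], [2,4,6], [2,4,8], [2,5,6], [2,7,8], [3,4,6], [3,5,8], [3,6,8], [4,5,7], [4,5,8], [5,6,7], [6,7,8]

Hence C_0 ≅ Z^8, C_1 ≅ Z^24, C_2 ≅ Z^16.

The boundary map ∂_1: C_1 → C_0 is given by ∂[p,q] = [q] − [p]. For instance
  ∂[5,7] = [7] − [5].
The resulting 8×24 matrix has rank 7, and its Smith normal form has invariant factors (1,1,1,1,1,1,1).

∂_2: C_2 → C_1 sends each 2-simplex [p,q,r] to [q,r] − [p,r] + [p,q]. For instance
  ∂[1,2,3] = [2,3] − [1,3] + [1,2],
  ∂[4,5,8] = [5,8] − [4,8] + [4,5].
This gives a 24×16 integer matrix of rank 15; reducing to Smith normal form yields diagonal entries (1,1,1,1,1,1,1,1,1,1,1,1,1,1,1).

Computing H_k = (kernel of ∂_k) / (image of ∂_{k+1}):

  H_2: rank ker ∂_2 − rank ∂_3 = (16 − 15) − 0 = 1, and there is no ∂_3, so H_2 ≅ Z.

(K is a triangulation of the torus T^2.)

H_2 = Z.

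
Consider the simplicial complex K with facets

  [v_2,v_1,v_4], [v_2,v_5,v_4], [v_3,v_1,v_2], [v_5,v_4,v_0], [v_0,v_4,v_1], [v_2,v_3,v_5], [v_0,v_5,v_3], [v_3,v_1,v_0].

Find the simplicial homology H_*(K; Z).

H_0 = Z,  H_1 = 0,  H_2 = Z.

Fix the vertex order v_0 < v_1 < v_2 < v_3 < v_4 < v_5 and write every simplex with vertices in increasing order. Then dim K = 2 and the simplices of K are:

  0-simplices (6): [v_0], [v_1], [v_2], [v_3], [v_4], [v_5]
  1-simplices (12): [v_0,v_1], [v_0,v_3], [v_0,v_4], [v_0,v_5], [v_1,v_2], [v_1,v_3], [v_1,v_4], [v_2,v_3], [v_2,v_4], [v_2,v_5], [v_3,v_5], [v_4,v_5]
  2-simplices (8): [v_0,v_1,v_3], [v_0,v_1,v_4], [v_0,v_3,v_5], [v_0,v_4,v_5], [v_1,v_2,v_3], [v_1,v_2,v_4], [v_2,v_3,v_5], [v_2,v_4,v_5]

giving chain groups C_0 ≅ Z^6, C_1 ≅ Z^12, C_2 ≅ Z^8.

Boundary ∂_1: C_1 → C_0 maps an edge to its endpoints' difference, ∂[p,q] = q − p. For instance
  ∂[v_0,v_1] = [v_1] − [v_0].
The 6×12 boundary matrix has rank 5 and Smith normal form diag(1,1,1,1,1).

∂_2: C_2 → C_1 maps a triangle to the signed sum of its edges. For instance
  ∂[v_0,v_1,v_3] = [v_1,v_3] − [v_0,v_3] + [v_0,v_1],
  ∂[v_0,v_4,v_5] = [v_4,v_5] − [v_0,v_5] + [v_0,v_4].
The 12×8 boundary matrix has rank 7 and Smith normal form diag(1,1,1,1,1,1,1).

Now H_k = ker ∂_k / im ∂_{k+1}, so:

  H_0: rank C_0 − rank ∂_1 = 6 − 5 = 1, and the invariant factors of ∂_1 are all 1, so H_0 ≅ Z.
  H_1: rank ker ∂_1 − rank ∂_2 = (12 − 5) − 7 = 0, and the invariant factors of ∂_2 are all 1, so H_1 ≅ 0.
  H_2: rank ker ∂_2 − rank ∂_3 = (8 − 7) − 0 = 1, and there is no ∂_3, so H_2 ≅ Z.

(K is a triangulation of the 2-sphere S^2.)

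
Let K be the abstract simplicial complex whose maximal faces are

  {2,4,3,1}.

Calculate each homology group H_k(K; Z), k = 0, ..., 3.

We work with the vertex ordering 1 < 2 < 3 < 4. The simplices of K, each written with vertices in increasing order, are:

  0-simplices (4): [1], [2], [3], [4]
  1-simplices (6): [1,2], [1,3], [1,4], [2,3], [2,4], [3,4]
  2-simplices (4): [1,2,3], [1,2,4], [1,3,4], [2,3,4]
  3-simplices (1): [1,2,3,4]

Hence C_0 ≅ Z^4, C_1 ≅ Z^6, C_2 ≅ Z^4, C_3 ≅ Z^1.

The boundary map ∂_1: C_1 → C_0 sends each edge [p,q] (with p < q) to q − p.
The 4×6 boundary matrix has rank 3 and Smith normal form diag(1,1,1).

The boundary map ∂_2: C_2 → C_1 acts by ∂[p,q,r] = [q,r] − [p,r] + [p,q]. For instance
  ∂[1,3,4] = [3,4] − [1,4] + [1,3],
  ∂[2,3,4] = [3,4] − [2,4] + [2,3].
As a 6×4 matrix over Z this has rank 3, with invariant factors (1,1,1).

Boundary ∂_3: C_3 → C_2 sends each 3-simplex σ to the alternating sum Σ_i (−1)^i (σ with its i-th vertex removed). For instance
  ∂[1,2,3,4] = [2,3,4] − [1,3,4] + [1,2,4] − [1,2,3].
The resulting 4×1 matrix has rank 1, and its Smith normal form has invariant factors (1).

Now H_k = ker ∂_k / im ∂_{k+1}, so:

  H_0: rank C_0 − rank ∂_1 = 4 − 3 = 1, and the invariant factors of ∂_1 are all 1, so H_0 = Z.
  H_1: rank ker ∂_1 − rank ∂_2 = (6 − 3) − 3 = 0, and the invariant factors of ∂_2 are all 1, so H_1 = 0.
  H_2: rank ker ∂_2 − rank ∂_3 = (4 − 3) − 1 = 0, and the invariant factors of ∂_3 are all 1, so H_2 = 0.
  H_3: rank ker ∂_3 − rank ∂_4 = (1 − 1) − 0 = 0, and there is no ∂_4, so H_3 = 0.

H_0 = Z,  H_1 = 0,  H_2 = 0,  H_3 = 0.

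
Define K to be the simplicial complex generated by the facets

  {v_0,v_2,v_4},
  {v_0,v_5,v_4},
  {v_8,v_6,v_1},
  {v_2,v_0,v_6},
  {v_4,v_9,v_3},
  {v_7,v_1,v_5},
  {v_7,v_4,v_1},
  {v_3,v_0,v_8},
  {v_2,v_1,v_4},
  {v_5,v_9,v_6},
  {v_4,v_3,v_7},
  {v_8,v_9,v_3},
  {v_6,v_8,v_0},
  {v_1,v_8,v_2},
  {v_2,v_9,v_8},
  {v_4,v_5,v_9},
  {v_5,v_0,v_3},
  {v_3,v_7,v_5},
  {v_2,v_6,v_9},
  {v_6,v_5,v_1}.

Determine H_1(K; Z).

H_1 ≅ Z ⊕ Z_2.

K has 10 vertices, 30 edges, 20 triangles.
rank ∂_1 = 9, rank ∂_2 = 20 ⇒ b_1 = 30 − 9 − 20 = 1; ∂_2 has invariant factor(s) [2] giving torsion. So H_1 = Z ⊕ Z_2.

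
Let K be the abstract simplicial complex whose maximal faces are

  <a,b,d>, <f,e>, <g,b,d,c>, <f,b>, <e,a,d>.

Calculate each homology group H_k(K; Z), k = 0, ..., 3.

Fix the vertex order a < b < c < d < e < f < g and write every simplex with vertices in increasing order. Then dim K = 3 and the simplices of K are:

  0-simplices (7): a, b, c, d, e, f, g
  1-simplices (12): ab, ad, ae, bc, bd, bf, bg, cd, cg, de, dg, ef
  2-simplices (6): abd, ade, bcd, bcg, bdg, cdg
  3-simplices (1): bcdg

so the chain groups are C_0 ≅ Z^7, C_1 ≅ Z^12, C_2 ≅ Z^6, C_3 ≅ Z^1.

The boundary map ∂_1: C_1 → C_0 sends each edge [p,q] (with p < q) to q − p. For instance
  ∂cd = d − c.
The 7×12 boundary matrix has rank 6 and Smith normal form diag(1,1,1,1,1,1).

∂_2: C_2 → C_1 acts by ∂[p,q,r] = [q,r] − [p,r] + [p,q]. For instance
  ∂abd = bd − ad + ab,
  ∂ade = de − ae + ad.
The 12×6 boundary matrix has rank 5 and Smith normal form diag(1,1,1,1,1).

Boundary ∂_3: C_3 → C_2 sends each 3-simplex σ to the alternating sum Σ_i (−1)^i (σ with its i-th vertex removed). For instance
  ∂bcdg = cdg − bdg + bcg − bcd.
The 6×1 boundary matrix has rank 1 and Smith normal form diag(1).

Computing H_k = (kernel of ∂_k) / (image of ∂_{k+1}):

  H_0: rank C_0 − rank ∂_1 = 7 − 6 = 1, and the invariant factors of ∂_1 are all 1, so H_0 = Z.
  H_1: rank ker ∂_1 − rank ∂_2 = (12 − 6) − 5 = 1, and the invariant factors of ∂_2 are all 1, so H_1 = Z.
  H_2: rank ker ∂_2 − rank ∂_3 = (6 − 5) − 1 = 0, and the invariant factors of ∂_3 are all 1, so H_2 = 0.
  H_3: rank ker ∂_3 − rank ∂_4 = (1 − 1) − 0 = 0, and there is no ∂_4, so H_3 = 0.

H_0 ≅ Z,  H_1 ≅ Z,  H_2 = 0,  H_3 = 0.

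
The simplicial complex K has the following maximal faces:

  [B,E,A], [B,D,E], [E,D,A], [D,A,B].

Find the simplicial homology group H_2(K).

We work with the vertex ordering A < B < D < E. The simplices of K, each written with vertices in increasing order, are:

  0-simplices (4): A, B, D, E
  1-simplices (6): AB, AD, AE, BD, BE, DE
  2-simplices (4): ABD, ABE, ADE, BDE

giving chain groups C_0 ≅ Z^4, C_1 ≅ Z^6, C_2 ≅ Z^4.

∂_1: C_1 → C_0 is given by ∂[p,q] = [q] − [p].
The resulting 4×6 matrix has rank 3, and its Smith normal form has invariant factors (1,1,1).

Boundary ∂_2: C_2 → C_1 acts by ∂[p,q,r] = [q,r] − [p,r] + [p,q]. For instance
  ∂ABE = BE − AE + AB,
  ∂ADE = DE − AE + AD.
The resulting 6×4 matrix has rank 3, and its Smith normal form has invariant factors (1,1,1).

Computing H_k = (kernel of ∂_k) / (image of ∂_{k+1}):

  H_2: rank ker ∂_2 − rank ∂_3 = (4 − 3) − 0 = 1, and there is no ∂_3, so H_2 ≅ Z.

(K is a triangulation of the 2-sphere S^2.)

H_2 ≅ Z.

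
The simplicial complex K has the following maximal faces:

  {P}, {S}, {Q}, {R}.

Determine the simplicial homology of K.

Take the total order P < Q < R < S on the vertex set. Then K (dimension 0) consists of the simplices:

  0-simplices (4): P, Q, R, S

so the chain groups are C_0 ≅ Z^4.

Now H_k = ker ∂_k / im ∂_{k+1}, so:

  H_0: rank C_0 − rank ∂_1 = 4 − 0 = 4, and there is no ∂_1, so H_0 ≅ Z^4.

H_0 = Z^4.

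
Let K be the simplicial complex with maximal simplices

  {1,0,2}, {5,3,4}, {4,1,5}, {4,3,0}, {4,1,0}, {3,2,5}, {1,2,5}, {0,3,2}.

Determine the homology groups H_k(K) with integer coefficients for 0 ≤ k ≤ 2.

We work with the vertex ordering 0 < 1 < 2 < 3 < 4 < 5. The simplices of K, each written with vertices in increasing order, are:

  0-simplices (6): [0], [1], [2], [3], [4], [5]
  1-simplices (12): [0,1], [0,2], [0,3], [0,4], [1,2], [1,4], [1,5], [2,3], [2,5], [3,4], [3,5], [4,5]
  2-simplices (8): [0,1,2], [0,1,4], [0,2,3], [0,3,4], [1,2,5], [1,4,5], [2,3,5], [3,4,5]

so the chain groups are C_0 ≅ Z^6, C_1 ≅ Z^12, C_2 ≅ Z^8.

∂_1: C_1 → C_0 sends each edge [p,q] (with p < q) to q − p.
The resulting 6×12 matrix has rank 5, and its Smith normal form has invariant factors (1,1,1,1,1).

∂_2: C_2 → C_1 sends each 2-simplex [p,q,r] to [q,r] − [p,r] + [p,q]. For instance
  ∂[0,1,2] = [1,2] − [0,2] + [0,1],
  ∂[2,3,5] = [3,5] − [2,5] + [2,3].
The resulting 12×8 matrix has rank 7, and its Smith normal form has invariant factors (1,1,1,1,1,1,1).

Computing H_k = (kernel of ∂_k) / (image of ∂_{k+1}):

  H_0: rank C_0 − rank ∂_1 = 6 − 5 = 1, and the invariant factors of ∂_1 are all 1, so H_0 = Z.
  H_1: rank ker ∂_1 − rank ∂_2 = (12 − 5) − 7 = 0, and the invariant factors of ∂_2 are all 1, so H_1 = 0.
  H_2: rank ker ∂_2 − rank ∂_3 = (8 − 7) − 0 = 1, and there is no ∂_3, so H_2 = Z.

As a check, the Euler characteristic is 6 − 12 + 8 = 2, which agrees with 1 − 0 + 1 = 2.

H_0 ≅ Z,  H_1 = 0,  H_2 ≅ Z.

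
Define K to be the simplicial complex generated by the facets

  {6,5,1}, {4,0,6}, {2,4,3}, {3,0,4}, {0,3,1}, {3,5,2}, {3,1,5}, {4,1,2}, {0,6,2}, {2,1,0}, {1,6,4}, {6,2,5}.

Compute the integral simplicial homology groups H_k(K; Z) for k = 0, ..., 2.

H_0 ≅ Z,  H_1 ≅ Z/2,  H_2 = 0.

We work with the vertex ordering 0 < 1 < 2 < 3 < 4 < 5 < 6. The simplices of K, each written with vertices in increasing order, are:

  0-simplices (7): [0], [1], [2], [3], [4], [5], [6]
  1-simplices (18): [0,1], [0,2], [0,3], [0,4], [0,6], [1,2], [1,3], [1,4], [1,5], [1,6], [2,3], [2,4], [2,5], [2,6], [3,4], [3,5], [4,6], [5,6]
  2-simplices (12): [0,1,2], [0,1,3], [0,2,6], [0,3,4], [0,4,6], [1,2,4], [1,3,5], [1,4,6], [1,5,6], [2,3,4], [2,3,5], [2,5,6]

giving chain groups C_0 ≅ Z^7, C_1 ≅ Z^18, C_2 ≅ Z^12.

The boundary map ∂_1: C_1 → C_0 maps an edge to its endpoints' difference, ∂[p,q] = q − p.
As a 7×18 matrix over Z this has rank 6, with invariant factors (1,1,1,1,1,1).

Boundary ∂_2: C_2 → C_1 acts by ∂[p,q,r] = [q,r] − [p,r] + [p,q]. For instance
  ∂[1,3,5] = [3,5] − [1,5] + [1,3],
  ∂[1,5,6] = [5,6] − [1,6] + [1,5].
As a 18×12 matrix over Z this has rank 12, with invariant factors (1,1,1,1,1,1,1,1,1,1,1,2).

Reading off H_k = ker ∂_k / im ∂_{k+1}:

  H_0: rank C_0 − rank ∂_1 = 7 − 6 = 1, and the invariant factors of ∂_1 are all 1, so H_0 = Z.
  H_1: rank ker ∂_1 − rank ∂_2 = (18 − 6) − 12 = 0, and ∂_2 has invariant factor 2 > 1, so H_1 = Z/2.
  H_2: rank ker ∂_2 − rank ∂_3 = (12 − 12) − 0 = 0, and there is no ∂_3, so H_2 = 0.

(K is a triangulation of the real projective plane RP^2.)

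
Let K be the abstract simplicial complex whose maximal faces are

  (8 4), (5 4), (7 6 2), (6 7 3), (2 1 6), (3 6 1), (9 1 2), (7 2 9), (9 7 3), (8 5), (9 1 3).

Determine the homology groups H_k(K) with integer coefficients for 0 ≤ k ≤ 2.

H_0 ≅ Z^2,  H_1 ≅ Z,  H_2 ≅ Z.

K has 9 vertices, 15 edges, 8 triangles.
rank ∂_0 = 0, rank ∂_1 = 7 ⇒ b_0 = 9 − 0 − 7 = 2; all invariant factors of ∂_1 are 1 so no torsion. So H_0 ≅ Z^2.
rank ∂_1 = 7, rank ∂_2 = 7 ⇒ b_1 = 15 − 7 − 7 = 1; all invariant factors of ∂_2 are 1 so no torsion. So H_1 ≅ Z.
rank ∂_2 = 7, rank ∂_3 = 0 ⇒ b_2 = 8 − 7 − 0 = 1. So H_2 ≅ Z.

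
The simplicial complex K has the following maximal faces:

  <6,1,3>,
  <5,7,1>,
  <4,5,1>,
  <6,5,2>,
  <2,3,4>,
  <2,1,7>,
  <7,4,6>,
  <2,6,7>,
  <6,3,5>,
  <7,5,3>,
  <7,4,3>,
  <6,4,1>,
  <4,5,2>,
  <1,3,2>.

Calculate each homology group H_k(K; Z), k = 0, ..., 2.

H_0 ≅ Z,  H_1 ≅ Z^2,  H_2 ≅ Z.

Take the total order 1 < 2 < 3 < 4 < 5 < 6 < 7 on the vertex set. Then K (dimension 2) consists of the simplices:

  0-simplices (7): [1], [2], [3], [4], [5], [6], [7]
  1-simplices (21): [1,2], [1,3], [1,4], [1,5], [1,6], [1,7], [2,3], [2,4], [2,5], [2,6], [2,7], [3,4], [3,5], [3,6], [3,7], [4,5], [4,6], [4,7], [5,6], [5,7], [6,7]
  2-simplices (14): [1,2,3], [1,2,7], [1,3,6], [1,4,5], [1,4,6], [1,5,7], [2,3,4], [2,4,5], [2,5,6], [2,6,7], [3,4,7], [3,5,6], [3,5,7], [4,6,7]

giving chain groups C_0 ≅ Z^7, C_1 ≅ Z^21, C_2 ≅ Z^14.

The boundary map ∂_1: C_1 → C_0 maps an edge to its endpoints' difference, ∂[p,q] = q − p.
The 7×21 boundary matrix has rank 6 and Smith normal form diag(1,1,1,1,1,1).

∂_2: C_2 → C_1 maps a triangle to the signed sum of its edges. For instance
  ∂[1,2,3] = [2,3] − [1,3] + [1,2],
  ∂[2,5,6] = [5,6] − [2,6] + [2,5].
The 21×14 boundary matrix has rank 13 and Smith normal form diag(1,1,1,1,1,1,1,1,1,1,1,1,1).

Reading off H_k = ker ∂_k / im ∂_{k+1}:

  H_0: rank C_0 − rank ∂_1 = 7 − 6 = 1, and the invariant factors of ∂_1 are all 1, so H_0 = Z.
  H_1: rank ker ∂_1 − rank ∂_2 = (21 − 6) − 13 = 2, and the invariant factors of ∂_2 are all 1, so H_1 = Z^2.
  H_2: rank ker ∂_2 − rank ∂_3 = (14 − 13) − 0 = 1, and there is no ∂_3, so H_2 = Z.

As a check, the Euler characteristic is 7 − 21 + 14 = 0, which agrees with 1 − 2 + 1 = 0.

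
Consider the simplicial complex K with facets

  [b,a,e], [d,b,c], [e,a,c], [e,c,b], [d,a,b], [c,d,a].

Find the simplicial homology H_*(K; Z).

K has 5 vertices, 9 edges, 6 triangles.
rank ∂_0 = 0, rank ∂_1 = 4 ⇒ b_0 = 5 − 0 − 4 = 1; all invariant factors of ∂_1 are 1 so no torsion. So H_0 ≅ Z.
rank ∂_1 = 4, rank ∂_2 = 5 ⇒ b_1 = 9 − 4 − 5 = 0; all invariant factors of ∂_2 are 1 so no torsion. So H_1 ≅ 0.
rank ∂_2 = 5, rank ∂_3 = 0 ⇒ b_2 = 6 − 5 − 0 = 1. So H_2 ≅ Z.

H_0 = Z,  H_1 = 0,  H_2 = Z.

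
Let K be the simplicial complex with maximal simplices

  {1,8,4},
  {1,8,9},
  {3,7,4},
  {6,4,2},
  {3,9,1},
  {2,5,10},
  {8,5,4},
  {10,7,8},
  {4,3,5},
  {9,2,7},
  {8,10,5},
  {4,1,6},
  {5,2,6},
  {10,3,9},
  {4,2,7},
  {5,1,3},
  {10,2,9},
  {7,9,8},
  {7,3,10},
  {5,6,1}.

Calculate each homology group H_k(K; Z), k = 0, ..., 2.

Fix the vertex order 1 < 2 < 3 < 4 < 5 < 6 < 7 < 8 < 9 < 10 and write every simplex with vertices in increasing order. Then dim K = 2 and the simplices of K are:

  0-simplices (10): [1], [2], [3], [4], [5], [6], [7], [8], [9], [10]
  1-simplices (30): (30 of them)
  2-simplices (20): (20 of them)

giving chain groups C_0 ≅ Z^10, C_1 ≅ Z^30, C_2 ≅ Z^20.

Boundary ∂_1: C_1 → C_0 maps an edge to its endpoints' difference, ∂[p,q] = q − p. For instance
  ∂[3,7] = [7] − [3].
As a 10×30 matrix over Z this has rank 9, with invariant factors (1,1,1,1,1,1,1,1,1).

∂_2: C_2 → C_1 maps a triangle to the signed sum of its edges. For instance
  ∂[1,4,8] = [4,8] − [1,8] + [1,4],
  ∂[2,4,6] = [4,6] − [2,6] + [2,4].
The 30×20 boundary matrix has rank 20 and Smith normal form diag(1,1,1,1,1,1,1,1,1,1,1,1,1,1,1,1,1,1,1,2).

Computing H_k = (kernel of ∂_k) / (image of ∂_{k+1}):

  H_0: rank C_0 − rank ∂_1 = 10 − 9 = 1, and the invariant factors of ∂_1 are all 1, so H_0 ≅ Z.
  H_1: rank ker ∂_1 − rank ∂_2 = (30 − 9) − 20 = 1, and ∂_2 has invariant factor 2 > 1, so H_1 ≅ Z ⊕ Z/2.
  H_2: rank ker ∂_2 − rank ∂_3 = (20 − 20) − 0 = 0, and there is no ∂_3, so H_2 ≅ 0.

As a check, the Euler characteristic is 10 − 30 + 20 = 0, which agrees with 1 − 1 + 0 = 0.

H_0 = Z,  H_1 = Z ⊕ Z/2,  H_2 = 0.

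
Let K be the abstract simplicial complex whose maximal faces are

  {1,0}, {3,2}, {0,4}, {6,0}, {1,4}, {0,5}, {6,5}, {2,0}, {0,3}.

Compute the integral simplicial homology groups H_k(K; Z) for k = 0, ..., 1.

H_0 = Z,  H_1 = Z^3.

We work with the vertex ordering 0 < 1 < 2 < 3 < 4 < 5 < 6. The simplices of K, each written with vertices in increasing order, are:

  0-simplices (7): [0], [1], [2], [3], [4], [5], [6]
  1-simplices (9): [0,1], [0,2], [0,3], [0,4], [0,5], [0,6], [1,4], [2,3], [5,6]

Hence C_0 ≅ Z^7, C_1 ≅ Z^9.

Boundary ∂_1: C_1 → C_0 maps an edge to its endpoints' difference, ∂[p,q] = q − p.
As a 7×9 matrix over Z this has rank 6, with invariant factors (1,1,1,1,1,1).

Reading off H_k = ker ∂_k / im ∂_{k+1}:

  H_0: rank C_0 − rank ∂_1 = 7 − 6 = 1, and the invariant factors of ∂_1 are all 1, so H_0 = Z.
  H_1: rank ker ∂_1 − rank ∂_2 = (9 − 6) − 0 = 3, and there is no ∂_2, so H_1 = Z^3.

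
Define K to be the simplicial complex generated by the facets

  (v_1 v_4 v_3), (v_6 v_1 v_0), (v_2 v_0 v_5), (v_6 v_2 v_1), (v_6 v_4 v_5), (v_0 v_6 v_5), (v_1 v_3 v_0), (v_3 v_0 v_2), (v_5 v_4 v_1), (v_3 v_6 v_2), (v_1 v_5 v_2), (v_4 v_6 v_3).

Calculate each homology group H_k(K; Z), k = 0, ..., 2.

We work with the vertex ordering v_0 < v_1 < v_2 < v_3 < v_4 < v_5 < v_6. The simplices of K, each written with vertices in increasing order, are:

  0-simplices (7): [v_0], [v_1], [v_2], [v_3], [v_4], [v_5], [v_6]
  1-simplices (18): (18 of them)
  2-simplices (12): (12 of them)

giving chain groups C_0 ≅ Z^7, C_1 ≅ Z^18, C_2 ≅ Z^12.

∂_1: C_1 → C_0 is given by ∂[p,q] = [q] − [p]. For instance
  ∂[v_0,v_3] = [v_3] − [v_0].
As a 7×18 matrix over Z this has rank 6, with invariant factors (1,1,1,1,1,1).

Boundary ∂_2: C_2 → C_1 sends each 2-simplex [p,q,r] to [q,r] − [p,r] + [p,q]. For instance
  ∂[v_1,v_4,v_5] = [v_4,v_5] − [v_1,v_5] + [v_1,v_4],
  ∂[v_3,v_4,v_6] = [v_4,v_6] − [v_3,v_6] + [v_3,v_4].
This gives a 18×12 integer matrix of rank 12; reducing to Smith normal form yields diagonal entries (1,1,1,1,1,1,1,1,1,1,1,2).

Computing H_k = (kernel of ∂_k) / (image of ∂_{k+1}):

  H_0: rank C_0 − rank ∂_1 = 7 − 6 = 1, and the invariant factors of ∂_1 are all 1, so H_0 = Z.
  H_1: rank ker ∂_1 − rank ∂_2 = (18 − 6) − 12 = 0, and ∂_2 has invariant factor 2 > 1, so H_1 = Z/2.
  H_2: rank ker ∂_2 − rank ∂_3 = (12 − 12) − 0 = 0, and there is no ∂_3, so H_2 = 0.

As a check, the Euler characteristic is 7 − 18 + 12 = 1, which agrees with 1 − 0 + 0 = 1.

H_0 ≅ Z,  H_1 ≅ Z/2,  H_2 = 0.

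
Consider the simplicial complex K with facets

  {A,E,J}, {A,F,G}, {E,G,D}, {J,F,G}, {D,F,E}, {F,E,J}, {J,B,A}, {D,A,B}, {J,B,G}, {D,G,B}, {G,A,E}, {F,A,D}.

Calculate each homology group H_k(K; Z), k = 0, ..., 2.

K has 7 vertices, 18 edges, 12 triangles.
rank ∂_0 = 0, rank ∂_1 = 6 ⇒ b_0 = 7 − 0 − 6 = 1; all invariant factors of ∂_1 are 1 so no torsion. So H_0 = Z.
rank ∂_1 = 6, rank ∂_2 = 12 ⇒ b_1 = 18 − 6 − 12 = 0; ∂_2 has invariant factor(s) [2] giving torsion. So H_1 = Z/2.
rank ∂_2 = 12, rank ∂_3 = 0 ⇒ b_2 = 12 − 12 − 0 = 0. So H_2 = 0.

H_0 = Z,  H_1 = Z/2,  H_2 = 0.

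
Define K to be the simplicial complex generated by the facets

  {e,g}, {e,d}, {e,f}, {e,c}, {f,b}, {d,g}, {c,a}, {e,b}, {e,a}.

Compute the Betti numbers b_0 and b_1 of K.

b_0 = 1, b_1 = 3.

Take the total order a < b < c < d < e < f < g on the vertex set. Then K (dimension 1) consists of the simplices:

  0-simplices (7): a, b, c, d, e, f, g
  1-simplices (9): ac, ae, be, bf, ce, de, dg, ef, eg

giving chain groups C_0 ≅ Z^7, C_1 ≅ Z^9.

Boundary ∂_1: C_1 → C_0 is given by ∂[p,q] = [q] − [p]. For instance
  ∂ef = f − e.
The resulting 7×9 matrix has rank 6, and its Smith normal form has invariant factors (1,1,1,1,1,1).

Reading off H_k = ker ∂_k / im ∂_{k+1}:

  H_0: rank C_0 − rank ∂_1 = 7 − 6 = 1, and the invariant factors of ∂_1 are all 1, so H_0 = Z.
  H_1: rank ker ∂_1 − rank ∂_2 = (9 − 6) − 0 = 3, and there is no ∂_2, so H_1 = Z^3.

Hence the Betti numbers are b_0 = 1, b_1 = 3.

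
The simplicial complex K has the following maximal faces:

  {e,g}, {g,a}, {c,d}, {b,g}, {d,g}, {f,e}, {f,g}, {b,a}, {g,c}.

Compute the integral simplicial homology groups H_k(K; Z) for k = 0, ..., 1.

Take the total order a < b < c < d < e < f < g on the vertex set. Then K (dimension 1) consists of the simplices:

  0-simplices (7): a, b, c, d, e, f, g
  1-simplices (9): ab, ag, bg, cd, cg, dg, ef, eg, fg

giving chain groups C_0 ≅ Z^7, C_1 ≅ Z^9.

∂_1: C_1 → C_0 maps an edge to its endpoints' difference, ∂[p,q] = q − p. For instance
  ∂ag = g − a.
The resulting 7×9 matrix has rank 6, and its Smith normal form has invariant factors (1,1,1,1,1,1).

Now H_k = ker ∂_k / im ∂_{k+1}, so:

  H_0: rank C_0 − rank ∂_1 = 7 − 6 = 1, and the invariant factors of ∂_1 are all 1, so H_0 ≅ Z.
  H_1: rank ker ∂_1 − rank ∂_2 = (9 − 6) − 0 = 3, and there is no ∂_2, so H_1 ≅ Z^3.

H_0 ≅ Z,  H_1 ≅ Z^3.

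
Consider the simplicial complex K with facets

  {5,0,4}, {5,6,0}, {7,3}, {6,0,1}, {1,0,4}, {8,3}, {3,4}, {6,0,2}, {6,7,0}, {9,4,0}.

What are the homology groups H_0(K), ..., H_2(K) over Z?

H_0 = Z,  H_1 = Z,  H_2 = 0.

K has 10 vertices, 17 edges, 7 triangles.
rank ∂_0 = 0, rank ∂_1 = 9 ⇒ b_0 = 10 − 0 − 9 = 1; all invariant factors of ∂_1 are 1 so no torsion. So H_0 = Z.
rank ∂_1 = 9, rank ∂_2 = 7 ⇒ b_1 = 17 − 9 − 7 = 1; all invariant factors of ∂_2 are 1 so no torsion. So H_1 = Z.
rank ∂_2 = 7, rank ∂_3 = 0 ⇒ b_2 = 7 − 7 − 0 = 0. So H_2 = 0.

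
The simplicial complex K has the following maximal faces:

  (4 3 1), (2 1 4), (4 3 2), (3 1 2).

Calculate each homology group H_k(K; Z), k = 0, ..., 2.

Order the vertices as 1 < 2 < 3 < 4. Listing each simplex with vertices in this order, K has dimension 2 with simplices:

  0-simplices (4): [1], [2], [3], [4]
  1-simplices (6): [1,2], [1,3], [1,4], [2,3], [2,4], [3,4]
  2-simplices (4): [1,2,3], [1,2,4], [1,3,4], [2,3,4]

so the chain groups are C_0 ≅ Z^4, C_1 ≅ Z^6, C_2 ≅ Z^4.

The boundary map ∂_1: C_1 → C_0 is given by ∂[p,q] = [q] − [p].
This gives a 4×6 integer matrix of rank 3; reducing to Smith normal form yields diagonal entries (1,1,1).

Boundary ∂_2: C_2 → C_1 acts by ∂[p,q,r] = [q,r] − [p,r] + [p,q]. For instance
  ∂[2,3,4] = [3,4] − [2,4] + [2,3],
  ∂[1,2,4] = [2,4] − [1,4] + [1,2].
As a 6×4 matrix over Z this has rank 3, with invariant factors (1,1,1).

Now H_k = ker ∂_k / im ∂_{k+1}, so:

  H_0: rank C_0 − rank ∂_1 = 4 − 3 = 1, and the invariant factors of ∂_1 are all 1, so H_0 = Z.
  H_1: rank ker ∂_1 − rank ∂_2 = (6 − 3) − 3 = 0, and the invariant factors of ∂_2 are all 1, so H_1 = 0.
  H_2: rank ker ∂_2 − rank ∂_3 = (4 − 3) − 0 = 1, and there is no ∂_3, so H_2 = Z.

As a check, the Euler characteristic is 4 − 6 + 4 = 2, which agrees with 1 − 0 + 1 = 2.

H_0 = Z,  H_1 = 0,  H_2 = Z.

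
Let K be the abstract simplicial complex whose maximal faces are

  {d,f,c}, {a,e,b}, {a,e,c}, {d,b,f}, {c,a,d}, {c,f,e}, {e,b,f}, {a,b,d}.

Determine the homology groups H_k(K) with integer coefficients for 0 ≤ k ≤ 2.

H_0 = Z,  H_1 = 0,  H_2 = Z.

Order the vertices as a < b < c < d < e < f. Listing each simplex with vertices in this order, K has dimension 2 with simplices:

  0-simplices (6): a, b, c, d, e, f
  1-simplices (12): ab, ac, ad, ae, bd, be, bf, cd, ce, cf, df, ef
  2-simplices (8): abd, abe, acd, ace, bdf, bef, cdf, cef

so the chain groups are C_0 ≅ Z^6, C_1 ≅ Z^12, C_2 ≅ Z^8.

The boundary map ∂_1: C_1 → C_0 maps an edge to its endpoints' difference, ∂[p,q] = q − p.
As a 6×12 matrix over Z this has rank 5, with invariant factors (1,1,1,1,1).

Boundary ∂_2: C_2 → C_1 sends each 2-simplex [p,q,r] to [q,r] − [p,r] + [p,q]. For instance
  ∂cdf = df − cf + cd,
  ∂acd = cd − ad + ac.
The resulting 12×8 matrix has rank 7, and its Smith normal form has invariant factors (1,1,1,1,1,1,1).

Now H_k = ker ∂_k / im ∂_{k+1}, so:

  H_0: rank C_0 − rank ∂_1 = 6 − 5 = 1, and the invariant factors of ∂_1 are all 1, so H_0 = Z.
  H_1: rank ker ∂_1 − rank ∂_2 = (12 − 5) − 7 = 0, and the invariant factors of ∂_2 are all 1, so H_1 = 0.
  H_2: rank ker ∂_2 − rank ∂_3 = (8 − 7) − 0 = 1, and there is no ∂_3, so H_2 = Z.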